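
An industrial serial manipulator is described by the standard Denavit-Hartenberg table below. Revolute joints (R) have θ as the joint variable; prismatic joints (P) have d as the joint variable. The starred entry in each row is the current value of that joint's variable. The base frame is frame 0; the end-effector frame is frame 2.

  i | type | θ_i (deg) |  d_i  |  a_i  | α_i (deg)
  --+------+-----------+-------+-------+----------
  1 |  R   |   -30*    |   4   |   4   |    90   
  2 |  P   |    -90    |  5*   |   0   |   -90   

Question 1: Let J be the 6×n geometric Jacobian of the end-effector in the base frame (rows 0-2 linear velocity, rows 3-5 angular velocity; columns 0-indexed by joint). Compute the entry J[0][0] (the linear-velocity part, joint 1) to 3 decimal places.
axis z_0 = ẑ; lever o_n−o_0 = (0.9641,-6.3301,4.0000)
cross product → J_v[:, 0] = (6.3301,0.9641,-0.0000)
J_ω[:, 0] = z_0
entry J[0][0] = 6.3301

6.330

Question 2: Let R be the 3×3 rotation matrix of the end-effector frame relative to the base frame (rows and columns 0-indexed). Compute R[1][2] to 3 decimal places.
-0.500

End-effector z-axis (col 2 of R) = (0.8660,-0.5000,0.0000)
R[1][2] = -0.5000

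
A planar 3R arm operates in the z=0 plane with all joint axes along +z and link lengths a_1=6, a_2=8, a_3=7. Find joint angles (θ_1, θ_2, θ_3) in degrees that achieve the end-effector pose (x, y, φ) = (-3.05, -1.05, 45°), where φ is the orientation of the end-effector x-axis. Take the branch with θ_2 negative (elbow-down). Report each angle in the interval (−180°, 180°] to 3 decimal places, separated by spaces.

wrist centre = target − a_3·(cos φ, sin φ) = (-7.9997, -5.9997)
cos θ_2 = (99.9929−6²−8²)/(2·6·8) = -0.0001; θ_2 = -90.0042° (elbow-down)
β = atan2(-5.9997,-7.9997) = -143.1304°; ψ = atan2(-8.0000,5.9994) = -53.1328°
θ_1 = β − ψ = -89.9976°
θ_3 = φ − θ_1 − θ_2 = -134.9982° (wrapped to (-180°,180°])

-89.998 -90.004 -134.998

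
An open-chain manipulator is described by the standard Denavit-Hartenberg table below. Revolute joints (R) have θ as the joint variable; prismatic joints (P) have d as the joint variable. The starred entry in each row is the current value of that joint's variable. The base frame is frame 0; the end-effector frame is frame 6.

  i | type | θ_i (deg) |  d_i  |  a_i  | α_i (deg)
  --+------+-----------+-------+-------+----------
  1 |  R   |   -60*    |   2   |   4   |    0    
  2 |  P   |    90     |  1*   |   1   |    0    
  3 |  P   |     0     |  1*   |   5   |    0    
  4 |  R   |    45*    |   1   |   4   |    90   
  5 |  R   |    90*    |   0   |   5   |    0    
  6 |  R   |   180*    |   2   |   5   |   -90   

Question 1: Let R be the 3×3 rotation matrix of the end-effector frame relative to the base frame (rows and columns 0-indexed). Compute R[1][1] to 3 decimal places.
End-effector y-axis (col 1 of R) = (-0.9659,0.2588,-0.0000)
R[1][1] = 0.2588

0.259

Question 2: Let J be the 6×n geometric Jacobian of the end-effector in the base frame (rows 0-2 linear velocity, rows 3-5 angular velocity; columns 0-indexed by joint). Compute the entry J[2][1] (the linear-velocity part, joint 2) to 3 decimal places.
1.000

prismatic axis z_1 = (0.0000,0.0000,1.0000)
J_v[:, 1] = z_1; J_ω[:, 1] = (0,0,0)
entry J[2][1] = 1.0000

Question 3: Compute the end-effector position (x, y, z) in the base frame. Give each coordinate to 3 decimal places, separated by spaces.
after link 1: o_1 = (2.0000, -3.4641, 2.0000)
after link 2: o_2 = (2.8660, -2.9641, 3.0000)
after link 3: o_3 = (7.1962, -0.4641, 4.0000)
after link 4: o_4 = (8.2314, 3.3996, 5.0000)
after link 5: o_5 = (8.2314, 3.3996, 10.0000)
after link 6: o_6 = (10.1633, 2.8820, 5.0000)

10.163 2.882 5.000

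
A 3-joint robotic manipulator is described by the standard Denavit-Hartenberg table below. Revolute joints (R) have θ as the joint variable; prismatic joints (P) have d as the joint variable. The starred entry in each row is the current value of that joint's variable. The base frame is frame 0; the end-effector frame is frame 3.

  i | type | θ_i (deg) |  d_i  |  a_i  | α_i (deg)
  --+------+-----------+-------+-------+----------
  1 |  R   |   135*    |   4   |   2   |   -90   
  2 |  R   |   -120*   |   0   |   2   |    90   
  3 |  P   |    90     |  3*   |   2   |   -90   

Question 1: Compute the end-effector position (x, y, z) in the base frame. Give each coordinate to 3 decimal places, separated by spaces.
after link 1: o_1 = (-1.4142, 1.4142, 4.0000)
after link 2: o_2 = (-0.7071, 0.7071, 5.7321)
after link 3: o_3 = (-0.2842, -2.5442, 4.2321)

-0.284 -2.544 4.232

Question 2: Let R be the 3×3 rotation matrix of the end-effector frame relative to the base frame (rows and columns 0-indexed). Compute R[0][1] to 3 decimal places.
-0.612

End-effector y-axis (col 1 of R) = (-0.6124,0.6124,0.5000)
R[0][1] = -0.6124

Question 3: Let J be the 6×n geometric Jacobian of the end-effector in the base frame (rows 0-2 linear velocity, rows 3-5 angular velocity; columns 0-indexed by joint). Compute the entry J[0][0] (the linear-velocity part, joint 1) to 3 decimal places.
axis z_0 = ẑ; lever o_n−o_0 = (-0.2842,-2.5442,4.2321)
cross product → J_v[:, 0] = (2.5442,-0.2842,0.0000)
J_ω[:, 0] = z_0
entry J[0][0] = 2.5442

2.544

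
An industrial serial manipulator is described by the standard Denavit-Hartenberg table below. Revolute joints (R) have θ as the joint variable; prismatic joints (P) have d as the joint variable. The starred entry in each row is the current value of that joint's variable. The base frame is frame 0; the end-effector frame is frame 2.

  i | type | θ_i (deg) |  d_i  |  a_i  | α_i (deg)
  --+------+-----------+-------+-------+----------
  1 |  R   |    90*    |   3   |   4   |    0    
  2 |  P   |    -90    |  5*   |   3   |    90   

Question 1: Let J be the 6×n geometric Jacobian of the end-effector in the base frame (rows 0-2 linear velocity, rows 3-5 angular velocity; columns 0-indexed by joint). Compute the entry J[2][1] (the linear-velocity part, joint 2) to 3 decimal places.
prismatic axis z_1 = (0.0000,0.0000,1.0000)
J_v[:, 1] = z_1; J_ω[:, 1] = (0,0,0)
entry J[2][1] = 1.0000

1.000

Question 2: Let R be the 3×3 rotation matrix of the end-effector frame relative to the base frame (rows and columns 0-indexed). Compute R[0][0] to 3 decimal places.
End-effector x-axis (col 0 of R) = (1.0000,0.0000,0.0000)
R[0][0] = 1.0000

1.000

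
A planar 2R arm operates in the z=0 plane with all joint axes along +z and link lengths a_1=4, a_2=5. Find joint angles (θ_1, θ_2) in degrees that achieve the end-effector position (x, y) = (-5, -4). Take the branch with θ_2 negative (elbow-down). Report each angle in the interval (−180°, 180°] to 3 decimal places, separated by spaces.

-90.000 -90.000

cos θ_2 = (41.0000−4²−5²)/(2·4·5) = 0.0000; θ_2 = -90.0000° (elbow-down)
β = atan2(-4.0000,-5.0000) = -141.3402°; ψ = atan2(-5.0000,4.0000) = -51.3402°
θ_1 = β − ψ = -90.0000°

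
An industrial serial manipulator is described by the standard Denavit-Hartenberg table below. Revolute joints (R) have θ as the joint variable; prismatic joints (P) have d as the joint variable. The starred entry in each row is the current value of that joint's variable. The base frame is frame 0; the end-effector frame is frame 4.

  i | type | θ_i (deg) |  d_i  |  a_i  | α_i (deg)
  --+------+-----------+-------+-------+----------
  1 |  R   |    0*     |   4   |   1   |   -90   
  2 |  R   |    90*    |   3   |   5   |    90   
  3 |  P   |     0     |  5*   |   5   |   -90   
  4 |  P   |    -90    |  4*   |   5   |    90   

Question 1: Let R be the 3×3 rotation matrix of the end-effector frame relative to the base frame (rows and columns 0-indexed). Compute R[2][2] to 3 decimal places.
End-effector z-axis (col 2 of R) = (0.0000,0.0000,1.0000)
R[2][2] = 1.0000

1.000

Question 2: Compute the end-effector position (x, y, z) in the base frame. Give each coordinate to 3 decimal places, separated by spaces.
11.000 7.000 -6.000

after link 1: o_1 = (1.0000, 0.0000, 4.0000)
after link 2: o_2 = (1.0000, 3.0000, -1.0000)
after link 3: o_3 = (6.0000, 3.0000, -6.0000)
after link 4: o_4 = (11.0000, 7.0000, -6.0000)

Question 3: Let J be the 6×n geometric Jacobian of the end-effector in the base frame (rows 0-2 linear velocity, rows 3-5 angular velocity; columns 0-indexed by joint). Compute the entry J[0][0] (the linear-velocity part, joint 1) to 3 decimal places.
axis z_0 = ẑ; lever o_n−o_0 = (11.0000,7.0000,-6.0000)
cross product → J_v[:, 0] = (-7.0000,11.0000,0.0000)
J_ω[:, 0] = z_0
entry J[0][0] = -7.0000

-7.000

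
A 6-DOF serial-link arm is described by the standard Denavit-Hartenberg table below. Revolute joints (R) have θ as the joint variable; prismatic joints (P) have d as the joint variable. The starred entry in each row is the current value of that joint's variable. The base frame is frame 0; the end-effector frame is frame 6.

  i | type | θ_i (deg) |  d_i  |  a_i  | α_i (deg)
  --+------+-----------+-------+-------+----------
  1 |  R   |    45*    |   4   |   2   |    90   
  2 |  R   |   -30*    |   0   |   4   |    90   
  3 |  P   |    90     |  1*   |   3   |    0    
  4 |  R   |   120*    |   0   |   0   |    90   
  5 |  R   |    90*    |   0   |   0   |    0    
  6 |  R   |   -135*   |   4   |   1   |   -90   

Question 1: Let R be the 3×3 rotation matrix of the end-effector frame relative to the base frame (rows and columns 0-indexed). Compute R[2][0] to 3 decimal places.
0.919

End-effector x-axis (col 0 of R) = (-0.3750,0.1250,0.9186)
R[2][0] = 0.9186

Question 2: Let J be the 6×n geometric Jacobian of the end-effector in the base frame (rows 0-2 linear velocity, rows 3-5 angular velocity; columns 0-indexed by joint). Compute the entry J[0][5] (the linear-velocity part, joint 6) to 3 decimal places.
axis z_5 = (0.3062,-0.9186,0.2500); lever o_n−o_5 = (0.8497,-3.5492,1.9186)
cross product → J_v[:, 5] = (-0.8750,-0.3750,-0.3062)
J_ω[:, 5] = z_5
entry J[0][5] = -0.8750

-0.875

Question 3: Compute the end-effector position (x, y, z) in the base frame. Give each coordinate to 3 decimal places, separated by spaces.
after link 1: o_1 = (1.4142, 1.4142, 4.0000)
after link 2: o_2 = (3.8637, 3.8637, 2.0000)
after link 3: o_3 = (5.6315, 1.3888, 1.1340)
after link 4: o_4 = (5.6315, 1.3888, 1.1340)
after link 5: o_5 = (5.6315, 1.3888, 1.1340)
after link 6: o_6 = (6.4812, -2.1604, 3.0525)

6.481 -2.160 3.053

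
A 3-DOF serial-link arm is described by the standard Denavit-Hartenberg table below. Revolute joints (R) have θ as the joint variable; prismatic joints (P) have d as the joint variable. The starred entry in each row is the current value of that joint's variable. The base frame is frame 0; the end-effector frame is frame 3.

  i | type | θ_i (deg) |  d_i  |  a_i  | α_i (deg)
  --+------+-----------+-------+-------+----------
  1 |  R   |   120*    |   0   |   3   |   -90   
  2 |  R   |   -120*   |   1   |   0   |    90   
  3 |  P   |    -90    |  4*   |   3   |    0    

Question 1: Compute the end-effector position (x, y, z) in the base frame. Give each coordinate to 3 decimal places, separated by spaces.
after link 1: o_1 = (-1.5000, 2.5981, 0.0000)
after link 2: o_2 = (-2.3660, 2.0981, 0.0000)
after link 3: o_3 = (1.9641, 0.5981, -2.0000)

1.964 0.598 -2.000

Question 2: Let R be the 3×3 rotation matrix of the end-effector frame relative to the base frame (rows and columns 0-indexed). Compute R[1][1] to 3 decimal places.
End-effector y-axis (col 1 of R) = (0.2500,-0.4330,0.8660)
R[1][1] = -0.4330

-0.433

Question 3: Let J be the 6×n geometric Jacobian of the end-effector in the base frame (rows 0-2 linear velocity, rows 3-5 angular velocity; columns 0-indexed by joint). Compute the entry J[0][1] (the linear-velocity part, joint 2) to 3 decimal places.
1.000

axis z_1 = (-0.8660,-0.5000,0.0000); lever o_n−o_1 = (3.4641,-2.0000,-2.0000)
cross product → J_v[:, 1] = (1.0000,-1.7321,3.4641)
J_ω[:, 1] = z_1
entry J[0][1] = 1.0000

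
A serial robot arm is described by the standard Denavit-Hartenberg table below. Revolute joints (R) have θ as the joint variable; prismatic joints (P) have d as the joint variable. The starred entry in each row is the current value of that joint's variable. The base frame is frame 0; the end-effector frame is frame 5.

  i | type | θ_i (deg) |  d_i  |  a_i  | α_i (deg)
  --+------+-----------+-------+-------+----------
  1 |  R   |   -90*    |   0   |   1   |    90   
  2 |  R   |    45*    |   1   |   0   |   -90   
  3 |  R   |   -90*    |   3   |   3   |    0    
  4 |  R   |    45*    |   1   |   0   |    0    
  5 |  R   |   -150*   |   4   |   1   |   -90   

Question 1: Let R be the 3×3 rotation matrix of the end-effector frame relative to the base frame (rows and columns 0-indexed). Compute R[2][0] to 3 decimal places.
End-effector x-axis (col 0 of R) = (0.2588,0.6830,-0.6830)
R[2][0] = -0.6830

-0.683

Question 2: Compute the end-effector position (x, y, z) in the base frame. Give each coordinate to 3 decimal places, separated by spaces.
-3.741 5.340 4.974

after link 1: o_1 = (0.0000, -1.0000, 0.0000)
after link 2: o_2 = (-1.0000, -1.0000, 0.0000)
after link 3: o_3 = (-4.0000, 1.1213, 2.1213)
after link 4: o_4 = (-4.0000, 1.8284, 2.8284)
after link 5: o_5 = (-3.7412, 5.3399, 4.9738)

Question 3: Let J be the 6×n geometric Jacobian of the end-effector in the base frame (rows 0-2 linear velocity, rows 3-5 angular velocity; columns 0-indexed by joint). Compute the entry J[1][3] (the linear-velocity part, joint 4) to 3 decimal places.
axis z_3 = (-0.0000,0.7071,0.7071); lever o_n−o_3 = (0.2588,4.2185,2.8525)
cross product → J_v[:, 3] = (-0.9659,0.1830,-0.1830)
J_ω[:, 3] = z_3
entry J[1][3] = 0.1830

0.183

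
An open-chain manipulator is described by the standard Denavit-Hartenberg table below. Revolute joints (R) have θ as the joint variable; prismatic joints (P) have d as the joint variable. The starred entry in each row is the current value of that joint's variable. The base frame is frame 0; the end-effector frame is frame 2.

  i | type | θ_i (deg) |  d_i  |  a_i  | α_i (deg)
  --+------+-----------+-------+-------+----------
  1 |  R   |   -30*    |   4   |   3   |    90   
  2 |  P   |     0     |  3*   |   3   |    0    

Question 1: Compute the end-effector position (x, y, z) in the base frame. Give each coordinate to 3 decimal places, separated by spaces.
after link 1: o_1 = (2.5981, -1.5000, 4.0000)
after link 2: o_2 = (3.6962, -5.5981, 4.0000)

3.696 -5.598 4.000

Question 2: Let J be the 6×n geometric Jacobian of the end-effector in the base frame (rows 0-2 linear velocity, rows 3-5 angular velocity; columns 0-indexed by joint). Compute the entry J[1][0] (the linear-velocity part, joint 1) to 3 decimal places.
3.696

axis z_0 = ẑ; lever o_n−o_0 = (3.6962,-5.5981,4.0000)
cross product → J_v[:, 0] = (5.5981,3.6962,-0.0000)
J_ω[:, 0] = z_0
entry J[1][0] = 3.6962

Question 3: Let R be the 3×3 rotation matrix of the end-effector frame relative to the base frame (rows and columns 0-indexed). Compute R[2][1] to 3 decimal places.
End-effector y-axis (col 1 of R) = (0.0000,0.0000,1.0000)
R[2][1] = 1.0000

1.000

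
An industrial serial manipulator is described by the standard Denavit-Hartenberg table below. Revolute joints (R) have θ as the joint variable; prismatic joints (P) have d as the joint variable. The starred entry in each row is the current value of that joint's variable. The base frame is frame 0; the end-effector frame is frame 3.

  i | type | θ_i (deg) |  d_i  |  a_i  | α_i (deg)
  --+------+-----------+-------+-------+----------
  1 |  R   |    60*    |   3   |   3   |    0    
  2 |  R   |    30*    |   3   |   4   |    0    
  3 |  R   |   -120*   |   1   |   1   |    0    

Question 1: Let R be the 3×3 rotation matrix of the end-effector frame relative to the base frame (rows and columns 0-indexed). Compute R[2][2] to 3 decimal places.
1.000

End-effector z-axis (col 2 of R) = (0.0000,0.0000,1.0000)
R[2][2] = 1.0000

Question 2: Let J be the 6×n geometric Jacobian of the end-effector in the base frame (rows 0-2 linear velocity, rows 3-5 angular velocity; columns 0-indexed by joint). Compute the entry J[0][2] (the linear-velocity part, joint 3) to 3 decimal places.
axis z_2 = (0.0000,0.0000,1.0000); lever o_n−o_2 = (0.8660,-0.5000,1.0000)
cross product → J_v[:, 2] = (0.5000,0.8660,-0.0000)
J_ω[:, 2] = z_2
entry J[0][2] = 0.5000

0.500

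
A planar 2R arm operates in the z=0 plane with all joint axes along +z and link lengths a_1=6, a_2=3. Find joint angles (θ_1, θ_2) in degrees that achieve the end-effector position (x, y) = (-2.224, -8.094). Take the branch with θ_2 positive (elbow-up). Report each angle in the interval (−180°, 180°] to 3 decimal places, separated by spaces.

-120.001 44.993

cos θ_2 = (70.4590−6²−3²)/(2·6·3) = 0.7072; θ_2 = 44.9929° (elbow-up)
β = atan2(-8.0940,-2.2240) = -105.3641°; ψ = atan2(2.1211,8.1216) = 14.6366°
θ_1 = β − ψ = -120.0007°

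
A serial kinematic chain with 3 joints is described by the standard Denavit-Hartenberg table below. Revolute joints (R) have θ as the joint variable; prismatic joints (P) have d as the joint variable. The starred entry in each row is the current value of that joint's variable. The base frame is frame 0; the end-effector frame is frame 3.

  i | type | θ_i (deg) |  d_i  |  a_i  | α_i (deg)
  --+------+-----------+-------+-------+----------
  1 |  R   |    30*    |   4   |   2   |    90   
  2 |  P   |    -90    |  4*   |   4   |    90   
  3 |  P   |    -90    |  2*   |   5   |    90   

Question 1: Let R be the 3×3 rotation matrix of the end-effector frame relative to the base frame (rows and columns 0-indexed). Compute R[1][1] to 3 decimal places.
End-effector y-axis (col 1 of R) = (-0.8660,-0.5000,-0.0000)
R[1][1] = -0.5000

-0.500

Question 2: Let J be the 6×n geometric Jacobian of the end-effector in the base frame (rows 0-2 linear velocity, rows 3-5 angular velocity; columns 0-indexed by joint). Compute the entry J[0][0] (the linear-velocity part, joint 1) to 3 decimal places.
-0.866

axis z_0 = ẑ; lever o_n−o_0 = (-0.5000,0.8660,-0.0000)
cross product → J_v[:, 0] = (-0.8660,-0.5000,0.0000)
J_ω[:, 0] = z_0
entry J[0][0] = -0.8660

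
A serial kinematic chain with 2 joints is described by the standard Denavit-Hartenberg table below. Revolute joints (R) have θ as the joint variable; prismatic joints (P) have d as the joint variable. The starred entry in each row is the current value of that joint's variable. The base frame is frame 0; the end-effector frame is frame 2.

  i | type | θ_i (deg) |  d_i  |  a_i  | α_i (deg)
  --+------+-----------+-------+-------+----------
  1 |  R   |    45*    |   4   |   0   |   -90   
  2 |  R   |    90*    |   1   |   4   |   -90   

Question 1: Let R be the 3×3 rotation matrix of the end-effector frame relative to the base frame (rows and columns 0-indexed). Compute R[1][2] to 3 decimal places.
End-effector z-axis (col 2 of R) = (-0.7071,-0.7071,-0.0000)
R[1][2] = -0.7071

-0.707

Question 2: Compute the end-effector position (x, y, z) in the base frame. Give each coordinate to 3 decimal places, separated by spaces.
-0.707 0.707 0.000

after link 1: o_1 = (0.0000, 0.0000, 4.0000)
after link 2: o_2 = (-0.7071, 0.7071, 0.0000)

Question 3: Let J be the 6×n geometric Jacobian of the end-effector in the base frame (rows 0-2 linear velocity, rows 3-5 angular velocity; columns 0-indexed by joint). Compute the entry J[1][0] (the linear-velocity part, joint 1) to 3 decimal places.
axis z_0 = ẑ; lever o_n−o_0 = (-0.7071,0.7071,0.0000)
cross product → J_v[:, 0] = (-0.7071,-0.7071,0.0000)
J_ω[:, 0] = z_0
entry J[1][0] = -0.7071

-0.707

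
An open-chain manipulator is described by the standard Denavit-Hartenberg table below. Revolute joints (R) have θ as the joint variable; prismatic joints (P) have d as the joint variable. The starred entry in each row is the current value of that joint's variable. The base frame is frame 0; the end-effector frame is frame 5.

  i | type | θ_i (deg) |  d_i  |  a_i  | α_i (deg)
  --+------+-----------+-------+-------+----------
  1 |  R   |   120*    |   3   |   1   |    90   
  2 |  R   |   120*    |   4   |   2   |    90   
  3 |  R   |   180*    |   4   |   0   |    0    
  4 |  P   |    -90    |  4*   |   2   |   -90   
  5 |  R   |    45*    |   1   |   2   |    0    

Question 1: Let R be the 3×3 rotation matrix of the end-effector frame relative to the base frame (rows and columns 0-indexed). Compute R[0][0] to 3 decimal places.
0.919

End-effector x-axis (col 0 of R) = (0.9186,-0.1768,-0.3536)
R[0][0] = 0.9186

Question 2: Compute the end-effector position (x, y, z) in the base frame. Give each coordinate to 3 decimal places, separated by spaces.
3.319 9.079 7.159

after link 1: o_1 = (-0.5000, 0.8660, 3.0000)
after link 2: o_2 = (3.4641, 2.0000, 4.7321)
after link 3: o_3 = (1.7321, 5.0000, 6.7321)
after link 4: o_4 = (1.7321, 9.0000, 8.7321)
after link 5: o_5 = (3.3192, 9.0795, 7.1589)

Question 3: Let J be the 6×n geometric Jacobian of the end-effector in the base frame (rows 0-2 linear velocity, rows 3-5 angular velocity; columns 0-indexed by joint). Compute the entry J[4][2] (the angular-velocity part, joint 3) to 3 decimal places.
0.750

axis z_2 = (-0.4330,0.7500,0.5000); lever o_n−o_2 = (-0.1449,7.0795,2.4269)
cross product → J_v[:, 2] = (-1.7196,0.9784,-2.9568)
J_ω[:, 2] = z_2
entry J[4][2] = 0.7500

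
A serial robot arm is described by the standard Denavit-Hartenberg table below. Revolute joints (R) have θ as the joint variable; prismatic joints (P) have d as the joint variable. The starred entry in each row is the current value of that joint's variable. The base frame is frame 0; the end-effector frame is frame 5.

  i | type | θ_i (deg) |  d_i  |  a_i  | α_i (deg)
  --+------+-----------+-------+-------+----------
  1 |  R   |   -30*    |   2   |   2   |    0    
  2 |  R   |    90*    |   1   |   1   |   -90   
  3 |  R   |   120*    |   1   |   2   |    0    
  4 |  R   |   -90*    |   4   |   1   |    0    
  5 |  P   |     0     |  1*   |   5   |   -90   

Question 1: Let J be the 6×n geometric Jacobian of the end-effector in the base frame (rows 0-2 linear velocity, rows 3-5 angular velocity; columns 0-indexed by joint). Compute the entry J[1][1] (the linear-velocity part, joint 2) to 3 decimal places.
-2.598

axis z_1 = (0.0000,0.0000,1.0000); lever o_n−o_1 = (-2.5981,7.5000,-3.7321)
cross product → J_v[:, 1] = (-7.5000,-2.5981,0.0000)
J_ω[:, 1] = z_1
entry J[1][1] = -2.5981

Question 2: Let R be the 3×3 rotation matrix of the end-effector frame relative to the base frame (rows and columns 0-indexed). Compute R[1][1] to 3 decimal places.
End-effector y-axis (col 1 of R) = (0.8660,-0.5000,-0.0000)
R[1][1] = -0.5000

-0.500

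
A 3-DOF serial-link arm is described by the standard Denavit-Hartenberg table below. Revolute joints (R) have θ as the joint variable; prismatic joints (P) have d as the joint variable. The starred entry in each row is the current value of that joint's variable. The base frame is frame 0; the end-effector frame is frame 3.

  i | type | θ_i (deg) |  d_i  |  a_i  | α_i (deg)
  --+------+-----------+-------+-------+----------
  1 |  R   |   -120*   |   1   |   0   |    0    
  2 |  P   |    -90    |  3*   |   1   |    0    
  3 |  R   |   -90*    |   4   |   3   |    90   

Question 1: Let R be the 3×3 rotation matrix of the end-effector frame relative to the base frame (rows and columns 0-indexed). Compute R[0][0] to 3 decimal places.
End-effector x-axis (col 0 of R) = (0.5000,0.8660,0.0000)
R[0][0] = 0.5000

0.500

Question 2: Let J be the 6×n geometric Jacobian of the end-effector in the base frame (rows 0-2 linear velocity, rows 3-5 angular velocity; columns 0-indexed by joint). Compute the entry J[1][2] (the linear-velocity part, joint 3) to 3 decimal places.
1.500

axis z_2 = (0.0000,0.0000,1.0000); lever o_n−o_2 = (1.5000,2.5981,4.0000)
cross product → J_v[:, 2] = (-2.5981,1.5000,0.0000)
J_ω[:, 2] = z_2
entry J[1][2] = 1.5000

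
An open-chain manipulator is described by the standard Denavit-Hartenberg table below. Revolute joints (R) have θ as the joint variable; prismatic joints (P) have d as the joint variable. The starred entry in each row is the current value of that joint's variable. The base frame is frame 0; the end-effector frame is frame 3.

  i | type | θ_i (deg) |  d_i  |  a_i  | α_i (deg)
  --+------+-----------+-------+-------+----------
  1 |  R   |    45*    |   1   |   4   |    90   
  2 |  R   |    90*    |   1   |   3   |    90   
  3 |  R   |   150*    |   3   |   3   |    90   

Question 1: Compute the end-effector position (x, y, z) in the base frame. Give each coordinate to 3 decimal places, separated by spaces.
6.718 3.182 1.402

after link 1: o_1 = (2.8284, 2.8284, 1.0000)
after link 2: o_2 = (3.5355, 2.1213, 4.0000)
after link 3: o_3 = (6.7175, 3.1820, 1.4019)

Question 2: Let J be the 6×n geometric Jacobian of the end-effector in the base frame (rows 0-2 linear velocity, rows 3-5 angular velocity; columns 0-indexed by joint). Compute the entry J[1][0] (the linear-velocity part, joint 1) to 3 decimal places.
axis z_0 = ẑ; lever o_n−o_0 = (6.7175,3.1820,1.4019)
cross product → J_v[:, 0] = (-3.1820,6.7175,0.0000)
J_ω[:, 0] = z_0
entry J[1][0] = 6.7175

6.718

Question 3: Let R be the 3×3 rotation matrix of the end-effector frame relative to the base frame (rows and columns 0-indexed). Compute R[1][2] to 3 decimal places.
-0.612

End-effector z-axis (col 2 of R) = (0.6124,-0.6124,0.5000)
R[1][2] = -0.6124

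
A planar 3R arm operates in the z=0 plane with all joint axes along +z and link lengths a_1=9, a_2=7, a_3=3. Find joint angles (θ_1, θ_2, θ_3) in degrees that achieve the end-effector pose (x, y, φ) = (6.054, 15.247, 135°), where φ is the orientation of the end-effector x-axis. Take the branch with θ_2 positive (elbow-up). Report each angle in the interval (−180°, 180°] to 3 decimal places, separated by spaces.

45.002 30.000 59.998

wrist centre = target − a_3·(cos φ, sin φ) = (8.1753, 13.1257)
cos θ_2 = (239.1193−9²−7²)/(2·9·7) = 0.8660; θ_2 = 29.9999° (elbow-up)
β = atan2(13.1257,8.1753) = 58.0833°; ψ = atan2(3.5000,15.0622) = 13.0816°
θ_1 = β − ψ = 45.0017°
θ_3 = φ − θ_1 − θ_2 = 59.9984° (wrapped to (-180°,180°])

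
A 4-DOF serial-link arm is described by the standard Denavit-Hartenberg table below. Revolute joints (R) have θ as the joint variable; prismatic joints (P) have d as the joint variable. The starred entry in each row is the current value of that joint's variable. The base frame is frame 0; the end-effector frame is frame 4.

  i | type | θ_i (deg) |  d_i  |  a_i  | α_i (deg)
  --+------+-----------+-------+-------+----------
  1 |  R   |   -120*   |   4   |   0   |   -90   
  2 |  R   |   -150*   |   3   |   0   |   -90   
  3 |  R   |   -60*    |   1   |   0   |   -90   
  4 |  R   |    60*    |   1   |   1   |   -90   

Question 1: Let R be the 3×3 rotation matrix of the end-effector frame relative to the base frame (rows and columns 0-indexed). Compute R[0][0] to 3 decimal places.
0.700

End-effector x-axis (col 0 of R) = (0.6998,0.3460,-0.6250)
R[0][0] = 0.6998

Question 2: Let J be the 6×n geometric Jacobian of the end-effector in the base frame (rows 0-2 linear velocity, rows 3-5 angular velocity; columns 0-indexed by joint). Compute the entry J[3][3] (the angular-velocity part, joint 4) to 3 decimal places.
axis z_3 = (-0.0580,0.8995,0.4330); lever o_n−o_3 = (0.6417,1.2455,-0.1920)
cross product → J_v[:, 3] = (-0.7120,0.2667,-0.6495)
J_ω[:, 3] = z_3
entry J[3][3] = -0.0580

-0.058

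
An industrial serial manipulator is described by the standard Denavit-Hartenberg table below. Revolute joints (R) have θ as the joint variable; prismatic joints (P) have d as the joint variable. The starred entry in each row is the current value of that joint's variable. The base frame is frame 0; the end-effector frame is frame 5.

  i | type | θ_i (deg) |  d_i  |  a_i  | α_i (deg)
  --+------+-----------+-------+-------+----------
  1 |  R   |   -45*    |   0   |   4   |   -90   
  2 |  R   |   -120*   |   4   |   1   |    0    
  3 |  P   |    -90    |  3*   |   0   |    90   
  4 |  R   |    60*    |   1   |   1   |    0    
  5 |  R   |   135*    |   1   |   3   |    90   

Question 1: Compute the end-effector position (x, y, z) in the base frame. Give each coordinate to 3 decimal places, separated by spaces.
9.663 0.363 0.333

after link 1: o_1 = (2.8284, -2.8284, 0.0000)
after link 2: o_2 = (5.3033, 0.3536, 0.8660)
after link 3: o_3 = (7.4246, 2.4749, 0.8660)
after link 4: o_4 = (8.0844, 3.0399, -0.2500)
after link 5: o_5 = (9.6634, 0.3628, 0.3329)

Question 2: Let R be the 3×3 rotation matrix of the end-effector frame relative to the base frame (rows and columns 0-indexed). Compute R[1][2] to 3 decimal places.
End-effector z-axis (col 2 of R) = (0.8415,0.5245,0.1294)
R[1][2] = 0.5245

0.525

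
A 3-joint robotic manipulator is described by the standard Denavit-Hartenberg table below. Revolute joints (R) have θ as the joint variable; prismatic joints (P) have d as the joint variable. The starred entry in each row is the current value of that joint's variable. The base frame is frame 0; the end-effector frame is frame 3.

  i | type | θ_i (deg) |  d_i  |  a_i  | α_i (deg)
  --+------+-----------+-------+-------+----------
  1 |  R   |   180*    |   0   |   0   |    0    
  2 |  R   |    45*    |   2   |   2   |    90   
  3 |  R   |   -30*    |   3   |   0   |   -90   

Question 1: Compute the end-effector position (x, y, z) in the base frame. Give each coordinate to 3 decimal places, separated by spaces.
-3.536 0.707 2.000

after link 1: o_1 = (0.0000, 0.0000, 0.0000)
after link 2: o_2 = (-1.4142, -1.4142, 2.0000)
after link 3: o_3 = (-3.5355, 0.7071, 2.0000)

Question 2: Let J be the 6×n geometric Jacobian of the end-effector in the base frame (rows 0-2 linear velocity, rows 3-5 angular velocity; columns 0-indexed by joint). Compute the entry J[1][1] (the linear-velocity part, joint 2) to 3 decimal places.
axis z_1 = (0.0000,0.0000,1.0000); lever o_n−o_1 = (-3.5355,0.7071,2.0000)
cross product → J_v[:, 1] = (-0.7071,-3.5355,0.0000)
J_ω[:, 1] = z_1
entry J[1][1] = -3.5355

-3.536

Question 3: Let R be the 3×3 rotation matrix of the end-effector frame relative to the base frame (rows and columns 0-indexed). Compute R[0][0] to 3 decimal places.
End-effector x-axis (col 0 of R) = (-0.6124,-0.6124,-0.5000)
R[0][0] = -0.6124

-0.612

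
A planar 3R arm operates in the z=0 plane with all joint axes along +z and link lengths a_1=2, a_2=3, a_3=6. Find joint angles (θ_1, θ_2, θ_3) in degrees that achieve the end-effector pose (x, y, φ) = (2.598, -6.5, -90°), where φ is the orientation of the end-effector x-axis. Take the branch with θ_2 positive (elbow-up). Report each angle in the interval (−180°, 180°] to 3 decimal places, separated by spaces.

wrist centre = target − a_3·(cos φ, sin φ) = (2.5980, -0.5000)
cos θ_2 = (6.9996−2²−3²)/(2·2·3) = -0.5000; θ_2 = 120.0022° (elbow-up)
β = atan2(-0.5000,2.5980) = -10.8937°; ψ = atan2(2.5980,0.4999) = 79.1085°
θ_1 = β − ψ = -90.0022°
θ_3 = φ − θ_1 − θ_2 = -120.0000° (wrapped to (-180°,180°])

-90.002 120.002 -120.000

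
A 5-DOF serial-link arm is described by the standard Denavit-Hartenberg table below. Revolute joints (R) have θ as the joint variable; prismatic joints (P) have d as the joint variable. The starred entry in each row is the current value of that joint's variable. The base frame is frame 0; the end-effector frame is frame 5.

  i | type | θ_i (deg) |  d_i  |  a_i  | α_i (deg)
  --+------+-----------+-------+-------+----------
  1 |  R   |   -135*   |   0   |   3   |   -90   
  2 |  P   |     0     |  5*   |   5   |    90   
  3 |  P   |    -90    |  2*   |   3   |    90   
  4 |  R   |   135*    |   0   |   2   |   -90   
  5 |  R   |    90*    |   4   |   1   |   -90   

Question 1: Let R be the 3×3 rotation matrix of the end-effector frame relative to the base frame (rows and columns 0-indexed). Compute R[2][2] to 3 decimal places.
End-effector z-axis (col 2 of R) = (-0.5000,0.5000,-0.7071)
R[2][2] = -0.7071

-0.707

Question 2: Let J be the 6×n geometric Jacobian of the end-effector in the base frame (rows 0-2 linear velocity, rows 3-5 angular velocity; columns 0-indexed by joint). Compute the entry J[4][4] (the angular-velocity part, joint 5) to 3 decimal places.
-0.500

axis z_4 = (0.5000,-0.5000,-0.7071); lever o_n−o_4 = (1.2929,-2.7071,-2.8284)
cross product → J_v[:, 4] = (-0.5000,0.5000,-0.7071)
J_ω[:, 4] = z_4
entry J[4][4] = -0.5000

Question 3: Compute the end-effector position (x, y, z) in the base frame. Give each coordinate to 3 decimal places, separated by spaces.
-1.950 -10.778 0.586

after link 1: o_1 = (-2.1213, -2.1213, 0.0000)
after link 2: o_2 = (-2.1213, -9.1924, 0.0000)
after link 3: o_3 = (-4.2426, -7.0711, 2.0000)
after link 4: o_4 = (-3.2426, -8.0711, 3.4142)
after link 5: o_5 = (-1.9497, -10.7782, 0.5858)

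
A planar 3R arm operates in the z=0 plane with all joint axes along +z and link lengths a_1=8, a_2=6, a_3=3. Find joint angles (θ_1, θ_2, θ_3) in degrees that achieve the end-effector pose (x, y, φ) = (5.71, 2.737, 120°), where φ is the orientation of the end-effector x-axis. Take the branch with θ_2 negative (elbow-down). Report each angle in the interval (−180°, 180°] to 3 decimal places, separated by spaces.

wrist centre = target − a_3·(cos φ, sin φ) = (7.2100, 0.1389)
cos θ_2 = (52.0034−8²−6²)/(2·8·6) = -0.5000; θ_2 = -119.9977° (elbow-down)
β = atan2(0.1389,7.2100) = 1.1039°; ψ = atan2(-5.1963,5.0002) = -46.1016°
θ_1 = β − ψ = 47.2054°
θ_3 = φ − θ_1 − θ_2 = -167.2078° (wrapped to (-180°,180°])

47.205 -119.998 -167.208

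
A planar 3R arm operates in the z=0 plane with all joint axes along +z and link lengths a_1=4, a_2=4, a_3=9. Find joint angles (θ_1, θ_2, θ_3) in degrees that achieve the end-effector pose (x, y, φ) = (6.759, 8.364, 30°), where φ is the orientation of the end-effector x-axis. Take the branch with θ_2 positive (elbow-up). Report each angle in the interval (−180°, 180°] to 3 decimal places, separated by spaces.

wrist centre = target − a_3·(cos φ, sin φ) = (-1.0352, 3.8640)
cos θ_2 = (16.0022−4²−4²)/(2·4·4) = -0.4999; θ_2 = 119.9955° (elbow-up)
β = atan2(3.8640,-1.0352) = 104.9982°; ψ = atan2(3.4643,2.0003) = 59.9977°
θ_1 = β − ψ = 45.0005°
θ_3 = φ − θ_1 − θ_2 = -134.9960° (wrapped to (-180°,180°])

45.001 119.995 -134.996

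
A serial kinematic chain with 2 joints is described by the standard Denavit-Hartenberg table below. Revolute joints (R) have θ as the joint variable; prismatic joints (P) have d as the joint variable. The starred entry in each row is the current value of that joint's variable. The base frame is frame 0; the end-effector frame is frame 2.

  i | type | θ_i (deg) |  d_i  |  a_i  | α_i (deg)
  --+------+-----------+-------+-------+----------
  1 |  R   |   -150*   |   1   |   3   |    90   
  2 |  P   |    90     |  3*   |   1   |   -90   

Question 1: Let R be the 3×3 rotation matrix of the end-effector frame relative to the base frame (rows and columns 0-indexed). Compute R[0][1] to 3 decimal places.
0.500

End-effector y-axis (col 1 of R) = (0.5000,-0.8660,-0.0000)
R[0][1] = 0.5000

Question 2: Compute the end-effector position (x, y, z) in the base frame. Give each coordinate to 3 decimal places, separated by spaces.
after link 1: o_1 = (-2.5981, -1.5000, 1.0000)
after link 2: o_2 = (-4.0981, 1.0981, 2.0000)

-4.098 1.098 2.000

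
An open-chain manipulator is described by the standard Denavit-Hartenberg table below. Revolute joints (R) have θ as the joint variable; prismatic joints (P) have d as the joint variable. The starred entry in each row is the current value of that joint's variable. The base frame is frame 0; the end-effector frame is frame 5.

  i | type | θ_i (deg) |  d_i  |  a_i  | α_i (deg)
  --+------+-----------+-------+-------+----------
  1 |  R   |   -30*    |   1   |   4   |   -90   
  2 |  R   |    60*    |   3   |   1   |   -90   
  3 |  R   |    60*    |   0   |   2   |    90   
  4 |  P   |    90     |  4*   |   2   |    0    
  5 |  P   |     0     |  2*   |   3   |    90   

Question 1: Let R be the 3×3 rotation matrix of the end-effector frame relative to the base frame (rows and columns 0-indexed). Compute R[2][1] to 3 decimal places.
End-effector y-axis (col 1 of R) = (0.6250,0.2165,-0.7500)
R[2][1] = -0.7500

-0.750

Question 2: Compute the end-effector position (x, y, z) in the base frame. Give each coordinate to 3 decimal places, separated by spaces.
4.964 2.062 -7.732

after link 1: o_1 = (3.4641, -2.0000, 1.0000)
after link 2: o_2 = (5.3971, 0.3481, 0.1340)
after link 3: o_3 = (4.9641, -1.4019, -0.7321)
after link 4: o_4 = (5.9641, 0.3301, -4.7321)
after link 5: o_5 = (4.9641, 2.0622, -7.7321)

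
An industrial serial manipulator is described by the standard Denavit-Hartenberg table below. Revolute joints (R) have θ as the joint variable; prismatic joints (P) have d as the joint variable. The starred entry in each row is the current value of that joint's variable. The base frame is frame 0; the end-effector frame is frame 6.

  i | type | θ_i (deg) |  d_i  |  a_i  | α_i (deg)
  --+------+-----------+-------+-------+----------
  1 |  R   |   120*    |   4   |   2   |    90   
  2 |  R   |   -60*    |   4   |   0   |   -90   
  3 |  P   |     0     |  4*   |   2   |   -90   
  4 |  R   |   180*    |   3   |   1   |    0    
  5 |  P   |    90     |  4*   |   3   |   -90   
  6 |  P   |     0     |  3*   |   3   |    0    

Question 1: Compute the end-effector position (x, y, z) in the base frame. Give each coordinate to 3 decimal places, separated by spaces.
after link 1: o_1 = (-1.0000, 1.7321, 4.0000)
after link 2: o_2 = (2.4641, 3.7321, 4.0000)
after link 3: o_3 = (0.2321, 7.5981, 4.2679)
after link 4: o_4 = (-2.1160, 5.6651, 5.1340)
after link 5: o_5 = (-6.8792, 5.9151, 6.6340)
after link 6: o_6 = (-8.9282, 9.4641, 5.5359)

-8.928 9.464 5.536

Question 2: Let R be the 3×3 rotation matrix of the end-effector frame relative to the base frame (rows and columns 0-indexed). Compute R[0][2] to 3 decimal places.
End-effector z-axis (col 2 of R) = (-0.2500,0.4330,-0.8660)
R[0][2] = -0.2500

-0.250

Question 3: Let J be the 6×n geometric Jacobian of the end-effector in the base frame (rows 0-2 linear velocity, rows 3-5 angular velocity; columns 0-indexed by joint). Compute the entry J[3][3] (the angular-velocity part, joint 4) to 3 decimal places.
-0.866

axis z_3 = (-0.8660,-0.5000,0.0000); lever o_n−o_3 = (-9.1603,1.8660,1.2679)
cross product → J_v[:, 3] = (-0.6340,1.0981,-6.1962)
J_ω[:, 3] = z_3
entry J[3][3] = -0.8660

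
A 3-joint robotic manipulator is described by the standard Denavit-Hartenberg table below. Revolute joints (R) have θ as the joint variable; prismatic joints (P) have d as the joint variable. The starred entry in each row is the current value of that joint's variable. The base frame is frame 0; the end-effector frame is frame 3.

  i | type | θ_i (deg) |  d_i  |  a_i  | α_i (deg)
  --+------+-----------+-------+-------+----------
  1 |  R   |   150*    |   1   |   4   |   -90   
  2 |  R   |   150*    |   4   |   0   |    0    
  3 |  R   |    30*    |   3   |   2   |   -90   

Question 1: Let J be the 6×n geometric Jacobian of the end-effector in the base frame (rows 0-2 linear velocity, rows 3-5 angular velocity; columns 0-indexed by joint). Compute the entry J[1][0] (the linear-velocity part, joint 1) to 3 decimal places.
-5.232

axis z_0 = ẑ; lever o_n−o_0 = (-5.2321,-5.0622,1.0000)
cross product → J_v[:, 0] = (5.0622,-5.2321,0.0000)
J_ω[:, 0] = z_0
entry J[1][0] = -5.2321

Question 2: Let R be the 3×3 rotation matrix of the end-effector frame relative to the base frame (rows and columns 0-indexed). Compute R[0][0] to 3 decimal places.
End-effector x-axis (col 0 of R) = (0.8660,-0.5000,0.0000)
R[0][0] = 0.8660

0.866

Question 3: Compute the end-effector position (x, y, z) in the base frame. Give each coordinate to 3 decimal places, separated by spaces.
-5.232 -5.062 1.000

after link 1: o_1 = (-3.4641, 2.0000, 1.0000)
after link 2: o_2 = (-5.4641, -1.4641, 1.0000)
after link 3: o_3 = (-5.2321, -5.0622, 1.0000)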